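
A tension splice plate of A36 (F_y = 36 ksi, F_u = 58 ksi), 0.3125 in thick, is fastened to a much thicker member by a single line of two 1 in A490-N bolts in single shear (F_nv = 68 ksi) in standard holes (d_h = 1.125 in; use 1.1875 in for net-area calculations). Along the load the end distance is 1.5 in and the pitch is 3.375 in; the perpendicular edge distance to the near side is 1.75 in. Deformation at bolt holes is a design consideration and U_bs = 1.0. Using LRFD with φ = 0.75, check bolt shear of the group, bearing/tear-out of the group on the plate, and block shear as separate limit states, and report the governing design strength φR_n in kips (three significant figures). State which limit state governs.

40.4 kips (block shear governs)

Bolt shear: A_b = π·1²/4 = 0.7854 in²; R_n = 68 × 0.7854 × 2 × 1 = 106.8 kips → 0.75 × 106.8 = 80.1 kips.
Bearing: edge l_c = 0.9375, r_n = 20.39 kips; interior l_c = 2.25, r_n = 43.5 kips; R_n = 20.39 + 1·43.5 = 63.89 kips → 47.9 kips.
Block shear: A_gv = 1.523, A_nv = 0.9668, A_nt = 0.3613 in²; R_n = min(0.6F_uA_nv, 0.6F_yA_gv) + U_bs·F_u·A_nt = 53.86 kips → 40.4 kips.
Block shear governs: 40.4 kips.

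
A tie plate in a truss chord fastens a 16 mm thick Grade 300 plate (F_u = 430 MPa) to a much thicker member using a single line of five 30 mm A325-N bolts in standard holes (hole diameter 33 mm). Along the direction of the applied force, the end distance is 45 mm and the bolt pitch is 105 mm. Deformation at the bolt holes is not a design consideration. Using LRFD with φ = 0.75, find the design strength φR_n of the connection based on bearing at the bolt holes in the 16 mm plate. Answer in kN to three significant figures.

Per bolt r_n = 1.5 l_c t F_u ≤ 3.0 d t F_u; upper limit = 3.0 × 30 × 16 × 430 / 1000 = 619.2 kN.
Edge bolt: l_c = 45 − 33/2 = 28.5 mm → 1.5 × 28.5 × 16 × 430 / 1000 = 294.1 → r_n = 294.1 kN.
Interior bolts: l_c = 105 − 33 = 72 mm → 1.5 × 72 × 16 × 430 / 1000 = 743 → r_n = 619.2 kN.
R_n = 1 × 294.1 + 4 × 619.2 = 2771 kN.
Design strength φR_n = 0.75 × 2771 = 2080 kN.

2080 kN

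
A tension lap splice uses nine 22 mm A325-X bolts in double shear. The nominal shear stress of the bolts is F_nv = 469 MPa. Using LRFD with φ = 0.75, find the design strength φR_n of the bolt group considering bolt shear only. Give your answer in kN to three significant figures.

2410 kN

A_b = π × 22² / 4 = 380.1 mm².
R_n = F_nv · A_b · n · n_s = 469 × 380.1 × 9 × 2 / 1000 = 3209 kN.
Design strength φR_n = 0.75 × 3209 = 2410 kN.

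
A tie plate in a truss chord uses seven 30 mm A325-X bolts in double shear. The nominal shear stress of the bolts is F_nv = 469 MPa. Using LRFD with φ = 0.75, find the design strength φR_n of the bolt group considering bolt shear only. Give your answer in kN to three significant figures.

A_b = π × 30² / 4 = 706.9 mm².
R_n = F_nv · A_b · n · n_s = 469 × 706.9 × 7 × 2 / 1000 = 4641 kN.
Design strength φR_n = 0.75 × 4641 = 3480 kN.

3480 kN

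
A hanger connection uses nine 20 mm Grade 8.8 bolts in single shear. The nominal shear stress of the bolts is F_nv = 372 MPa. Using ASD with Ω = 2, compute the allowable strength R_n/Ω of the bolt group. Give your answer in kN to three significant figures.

A_b = π × 20² / 4 = 314.2 mm².
R_n = F_nv · A_b · n · n_s = 372 × 314.2 × 9 × 1 / 1000 = 1052 kN.
Allowable strength R_n/Ω = 1052 / 2 = 526 kN.

526 kN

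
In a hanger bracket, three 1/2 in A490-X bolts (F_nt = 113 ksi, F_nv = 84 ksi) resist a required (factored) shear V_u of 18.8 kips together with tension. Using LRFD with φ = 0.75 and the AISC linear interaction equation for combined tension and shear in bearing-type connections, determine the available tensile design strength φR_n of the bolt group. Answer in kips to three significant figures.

A_b = π·0.5²/4 = 0.1963 in²; f_rv = 18.8 / (3 × 0.1963) = 31.92 ksi.
F'_nt = 1.3 F_nt − (F_nt / φF_nv) f_rv = 1.3·113 − (113/(0.75·84))·31.92 = 89.65 ksi, capped at F_nt → F'_nt = 89.65 ksi.
R_n = F'_nt · A_b · n = 89.65 × 0.1963 × 3 = 52.81 kips.
Design strength φR_n = 0.75 × 52.81 = 39.6 kips.

39.6 kips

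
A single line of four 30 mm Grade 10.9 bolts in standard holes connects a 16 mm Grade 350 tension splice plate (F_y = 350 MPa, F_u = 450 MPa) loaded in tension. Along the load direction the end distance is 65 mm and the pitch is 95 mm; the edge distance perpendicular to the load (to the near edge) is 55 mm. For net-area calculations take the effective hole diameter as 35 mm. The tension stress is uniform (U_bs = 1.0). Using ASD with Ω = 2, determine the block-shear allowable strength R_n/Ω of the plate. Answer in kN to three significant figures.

626 kN

Shear plane L_v = 65 + 3·95 = 350 mm; A_gv = 350 × 16 = 5600 mm².
A_nv = (350 − 3.5·35) × 16 = 3640 mm².
A_nt = (55 − 0.5·35) × 16 = 600 mm².
0.6 F_u A_nv = 982.8 kN; 0.6 F_y A_gv = 1176 kN → shear rupture governs the shear term.
R_n = 982.8 + 1.0 × 450 × 600 / 1000 = 1253 kN.
Allowable strength R_n/Ω = 1253 / 2 = 626 kN.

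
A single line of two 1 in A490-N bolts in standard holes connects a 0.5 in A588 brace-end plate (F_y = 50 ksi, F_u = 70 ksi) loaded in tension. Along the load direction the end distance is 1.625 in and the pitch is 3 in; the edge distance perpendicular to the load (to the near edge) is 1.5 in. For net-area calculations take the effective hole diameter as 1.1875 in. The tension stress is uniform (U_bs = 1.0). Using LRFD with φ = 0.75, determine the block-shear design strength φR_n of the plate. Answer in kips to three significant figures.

68.6 kips

Shear plane L_v = 1.625 + 1·3 = 4.625 in; A_gv = 4.625 × 0.5 = 2.312 in².
A_nv = (4.625 − 1.5·1.1875) × 0.5 = 1.422 in².
A_nt = (1.5 − 0.5·1.1875) × 0.5 = 0.4531 in².
0.6 F_u A_nv = 59.72 kips; 0.6 F_y A_gv = 69.38 kips → shear rupture governs the shear term.
R_n = 59.72 + 1.0 × 70 × 0.4531 = 91.44 kips.
Design strength φR_n = 0.75 × 91.44 = 68.6 kips.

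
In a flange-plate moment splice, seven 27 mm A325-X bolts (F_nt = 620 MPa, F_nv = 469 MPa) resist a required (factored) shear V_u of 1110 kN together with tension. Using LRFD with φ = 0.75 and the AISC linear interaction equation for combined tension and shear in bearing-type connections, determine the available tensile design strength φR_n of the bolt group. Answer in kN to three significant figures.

955 kN

A_b = π·27²/4 = 572.6 mm²; f_rv = 1110 × 1000 / (7 × 572.6) = 277 MPa.
F'_nt = 1.3 F_nt − (F_nt / φF_nv) f_rv = 1.3·620 − (620/(0.75·469))·277 = 317.8 MPa, capped at F_nt → F'_nt = 317.8 MPa.
R_n = F'_nt · A_b · n = 317.8 × 572.6 × 7 / 1000 = 1274 kN.
Design strength φR_n = 0.75 × 1274 = 955 kN.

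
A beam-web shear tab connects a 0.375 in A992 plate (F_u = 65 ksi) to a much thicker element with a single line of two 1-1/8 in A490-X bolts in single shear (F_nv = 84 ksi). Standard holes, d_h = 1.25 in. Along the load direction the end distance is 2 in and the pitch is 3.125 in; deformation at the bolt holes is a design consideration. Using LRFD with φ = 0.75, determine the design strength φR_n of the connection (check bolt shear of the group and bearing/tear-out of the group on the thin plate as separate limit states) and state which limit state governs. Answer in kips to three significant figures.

Bolt shear: A_b = π·1.125²/4 = 0.994 in²; R_n = 84 × 0.994 × 2 × 1 = 167 kips → 0.75 × 167 = 125 kips.
Bearing (1.2 l_c t F_u ≤ 2.4 d t F_u): upper limit = 2.4·1.125·0.375·65 = 65.81 kips.
  Edge l_c = 2 − 1.25/2 = 1.375 → r_n = 40.22 kips; interior l_c = 3.125 − 1.25 = 1.875 → r_n = 54.84 kips.
  R_n,bearing = 1·40.22 + 1·54.84 = 95.06 kips → 0.75 × 95.06 = 71.3 kips.
Bearing governs: 71.3 kips.

71.3 kips (bearing governs)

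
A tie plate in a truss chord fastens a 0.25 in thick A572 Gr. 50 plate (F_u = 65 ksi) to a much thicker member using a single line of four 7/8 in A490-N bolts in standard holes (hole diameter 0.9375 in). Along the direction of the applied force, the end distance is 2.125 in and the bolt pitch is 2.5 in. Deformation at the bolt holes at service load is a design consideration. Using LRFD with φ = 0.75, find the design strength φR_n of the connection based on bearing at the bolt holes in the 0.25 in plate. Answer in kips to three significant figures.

92.8 kips

Per bolt r_n = 1.2 l_c t F_u ≤ 2.4 d t F_u; upper limit = 2.4 × 0.875 × 0.25 × 65 = 34.12 kips.
Edge bolt: l_c = 2.125 − 0.9375/2 = 1.656 in → 1.2 × 1.656 × 0.25 × 65 = 32.3 → r_n = 32.3 kips.
Interior bolts: l_c = 2.5 − 0.9375 = 1.562 in → 1.2 × 1.562 × 0.25 × 65 = 30.47 → r_n = 30.47 kips.
R_n = 1 × 32.3 + 3 × 30.47 = 123.7 kips.
Design strength φR_n = 0.75 × 123.7 = 92.8 kips.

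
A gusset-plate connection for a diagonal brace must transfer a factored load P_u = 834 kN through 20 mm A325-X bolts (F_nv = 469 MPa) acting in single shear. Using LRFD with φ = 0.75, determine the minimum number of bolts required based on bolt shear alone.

A_b = π·20²/4 = 314.2 mm².
Per-bolt design strength φR_n = 0.75 × 469 × 314.2 × 1 / 1000 = 110.5 kN.
n ≥ 834 / 110.5 = 7.547 → use 8 bolts.

8 bolts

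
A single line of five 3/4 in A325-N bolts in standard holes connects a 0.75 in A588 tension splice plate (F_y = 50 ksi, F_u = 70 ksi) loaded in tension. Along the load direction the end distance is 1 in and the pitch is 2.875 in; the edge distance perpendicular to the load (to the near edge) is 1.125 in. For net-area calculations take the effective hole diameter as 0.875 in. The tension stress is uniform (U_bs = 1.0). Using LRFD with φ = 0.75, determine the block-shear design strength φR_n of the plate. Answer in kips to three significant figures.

229 kips

Shear plane L_v = 1 + 4·2.875 = 12.5 in; A_gv = 12.5 × 0.75 = 9.375 in².
A_nv = (12.5 − 4.5·0.875) × 0.75 = 6.422 in².
A_nt = (1.125 − 0.5·0.875) × 0.75 = 0.5156 in².
0.6 F_u A_nv = 269.7 kips; 0.6 F_y A_gv = 281.2 kips → shear rupture governs the shear term.
R_n = 269.7 + 1.0 × 70 × 0.5156 = 305.8 kips.
Design strength φR_n = 0.75 × 305.8 = 229 kips.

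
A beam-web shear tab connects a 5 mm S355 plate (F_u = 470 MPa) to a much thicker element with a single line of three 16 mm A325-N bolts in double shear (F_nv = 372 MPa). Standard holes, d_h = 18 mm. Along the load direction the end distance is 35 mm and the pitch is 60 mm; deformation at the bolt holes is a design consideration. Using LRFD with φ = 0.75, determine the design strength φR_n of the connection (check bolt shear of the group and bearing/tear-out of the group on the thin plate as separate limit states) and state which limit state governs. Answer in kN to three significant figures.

Bolt shear: A_b = π·16²/4 = 201.1 mm²; R_n = 372 × 201.1 × 3 × 2 / 1000 = 448.8 kN → 0.75 × 448.8 = 337 kN.
Bearing (1.2 l_c t F_u ≤ 2.4 d t F_u): upper limit = 2.4·16·5·470 / 1000 = 90.24 kN.
  Edge l_c = 35 − 18/2 = 26 → r_n = 73.32 kN; interior l_c = 60 − 18 = 42 → r_n = 90.24 kN.
  R_n,bearing = 1·73.32 + 2·90.24 = 253.8 kN → 0.75 × 253.8 = 190 kN.
Bearing governs: 190 kN.

190 kN (bearing governs)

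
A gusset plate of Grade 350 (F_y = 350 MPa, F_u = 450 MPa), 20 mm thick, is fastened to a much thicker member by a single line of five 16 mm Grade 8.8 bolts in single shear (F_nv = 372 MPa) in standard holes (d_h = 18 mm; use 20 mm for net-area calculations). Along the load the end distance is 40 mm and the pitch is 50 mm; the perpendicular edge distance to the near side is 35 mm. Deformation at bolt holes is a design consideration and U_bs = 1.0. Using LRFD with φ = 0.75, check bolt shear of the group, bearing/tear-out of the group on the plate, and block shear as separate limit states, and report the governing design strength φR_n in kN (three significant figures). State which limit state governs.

280 kN (bolt shear governs)

Bolt shear: A_b = π·16²/4 = 201.1 mm²; R_n = 372 × 201.1 × 5 × 1 / 1000 = 374 kN → 0.75 × 374 = 280 kN.
Bearing: edge l_c = 31, r_n = 334.8 kN; interior l_c = 32, r_n = 345.6 kN; R_n = 334.8 + 4·345.6 = 1717 kN → 1290 kN.
Block shear: A_gv = 4800, A_nv = 3000, A_nt = 500 mm²; R_n = min(0.6F_uA_nv, 0.6F_yA_gv) + U_bs·F_u·A_nt = 1035 kN → 776 kN.
Bolt shear governs: 280 kN.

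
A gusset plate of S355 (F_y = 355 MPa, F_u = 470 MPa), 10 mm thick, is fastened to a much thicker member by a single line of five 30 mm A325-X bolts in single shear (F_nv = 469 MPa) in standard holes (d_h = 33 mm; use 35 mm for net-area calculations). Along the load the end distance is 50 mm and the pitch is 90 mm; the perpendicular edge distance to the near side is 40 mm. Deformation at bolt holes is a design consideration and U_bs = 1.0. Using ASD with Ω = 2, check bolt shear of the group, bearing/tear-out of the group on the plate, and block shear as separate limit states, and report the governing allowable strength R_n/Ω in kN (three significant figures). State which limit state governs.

Bolt shear: A_b = π·30²/4 = 706.9 mm²; R_n = 469 × 706.9 × 5 × 1 / 1000 = 1658 kN → 1658 / 2 = 829 kN.
Bearing: edge l_c = 33.5, r_n = 188.9 kN; interior l_c = 57, r_n = 321.5 kN; R_n = 188.9 + 4·321.5 = 1475 kN → 737 kN.
Block shear: A_gv = 4100, A_nv = 2525, A_nt = 225 mm²; R_n = min(0.6F_uA_nv, 0.6F_yA_gv) + U_bs·F_u·A_nt = 817.8 kN → 409 kN.
Block shear governs: 409 kN.

409 kN (block shear governs)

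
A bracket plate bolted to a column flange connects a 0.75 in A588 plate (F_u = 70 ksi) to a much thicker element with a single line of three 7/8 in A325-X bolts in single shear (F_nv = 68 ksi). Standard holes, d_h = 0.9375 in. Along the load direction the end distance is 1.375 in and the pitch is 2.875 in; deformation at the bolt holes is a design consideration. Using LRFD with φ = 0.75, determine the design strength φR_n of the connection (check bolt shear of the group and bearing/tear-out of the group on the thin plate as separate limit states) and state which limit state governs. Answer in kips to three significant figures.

92 kips (bolt shear governs)

Bolt shear: A_b = π·0.875²/4 = 0.6013 in²; R_n = 68 × 0.6013 × 3 × 1 = 122.7 kips → 0.75 × 122.7 = 92 kips.
Bearing (1.2 l_c t F_u ≤ 2.4 d t F_u): upper limit = 2.4·0.875·0.75·70 = 110.3 kips.
  Edge l_c = 1.375 − 0.9375/2 = 0.9062 → r_n = 57.09 kips; interior l_c = 2.875 − 0.9375 = 1.938 → r_n = 110.3 kips.
  R_n,bearing = 1·57.09 + 2·110.3 = 277.6 kips → 0.75 × 277.6 = 208 kips.
Bolt shear governs: 92 kips.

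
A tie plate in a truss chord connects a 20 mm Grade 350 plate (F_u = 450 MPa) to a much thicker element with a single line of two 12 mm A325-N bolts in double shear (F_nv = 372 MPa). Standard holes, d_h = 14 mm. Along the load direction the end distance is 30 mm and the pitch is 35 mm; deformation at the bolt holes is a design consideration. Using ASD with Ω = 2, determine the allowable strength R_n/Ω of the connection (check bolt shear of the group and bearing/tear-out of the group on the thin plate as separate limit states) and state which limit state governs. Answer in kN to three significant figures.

84.1 kN (bolt shear governs)

Bolt shear: A_b = π·12²/4 = 113.1 mm²; R_n = 372 × 113.1 × 2 × 2 / 1000 = 168.3 kN → 168.3 / 2 = 84.1 kN.
Bearing (1.2 l_c t F_u ≤ 2.4 d t F_u): upper limit = 2.4·12·20·450 / 1000 = 259.2 kN.
  Edge l_c = 30 − 14/2 = 23 → r_n = 248.4 kN; interior l_c = 35 − 14 = 21 → r_n = 226.8 kN.
  R_n,bearing = 1·248.4 + 1·226.8 = 475.2 kN → 475.2 / 2 = 238 kN.
Bolt shear governs: 84.1 kN.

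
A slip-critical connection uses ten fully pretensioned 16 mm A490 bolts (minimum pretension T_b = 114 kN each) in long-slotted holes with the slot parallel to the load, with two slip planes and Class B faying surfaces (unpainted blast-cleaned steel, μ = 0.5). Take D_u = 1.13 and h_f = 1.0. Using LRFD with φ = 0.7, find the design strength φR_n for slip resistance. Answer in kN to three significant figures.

R_n = μ · D_u · h_f · T_b · n_s · n_b = 0.5 × 1.13 × 1.0 × 114 × 2 × 10 = 1288 kN.
Design strength φR_n = 0.7 × 1288 = 902 kN.

902 kN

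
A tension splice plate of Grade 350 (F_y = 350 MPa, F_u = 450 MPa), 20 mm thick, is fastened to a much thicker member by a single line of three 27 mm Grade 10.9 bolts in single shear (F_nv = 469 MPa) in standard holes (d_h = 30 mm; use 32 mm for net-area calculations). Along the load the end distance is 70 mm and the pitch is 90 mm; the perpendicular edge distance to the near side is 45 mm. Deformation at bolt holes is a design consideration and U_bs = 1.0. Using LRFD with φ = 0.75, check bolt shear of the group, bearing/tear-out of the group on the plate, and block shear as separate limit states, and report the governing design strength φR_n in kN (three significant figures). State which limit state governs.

Bolt shear: A_b = π·27²/4 = 572.6 mm²; R_n = 469 × 572.6 × 3 × 1 / 1000 = 805.6 kN → 0.75 × 805.6 = 604 kN.
Bearing: edge l_c = 55, r_n = 583.2 kN; interior l_c = 60, r_n = 583.2 kN; R_n = 583.2 + 2·583.2 = 1750 kN → 1310 kN.
Block shear: A_gv = 5000, A_nv = 3400, A_nt = 580 mm²; R_n = min(0.6F_uA_nv, 0.6F_yA_gv) + U_bs·F_u·A_nt = 1179 kN → 884 kN.
Bolt shear governs: 604 kN.

604 kN (bolt shear governs)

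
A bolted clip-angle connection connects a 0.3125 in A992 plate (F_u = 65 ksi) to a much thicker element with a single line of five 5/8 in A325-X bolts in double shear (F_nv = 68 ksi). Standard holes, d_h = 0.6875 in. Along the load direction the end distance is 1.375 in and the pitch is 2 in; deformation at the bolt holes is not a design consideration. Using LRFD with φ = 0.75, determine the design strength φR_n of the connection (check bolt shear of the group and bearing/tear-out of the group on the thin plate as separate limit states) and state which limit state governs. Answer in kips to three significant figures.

138 kips (bearing governs)

Bolt shear: A_b = π·0.625²/4 = 0.3068 in²; R_n = 68 × 0.3068 × 5 × 2 = 208.6 kips → 0.75 × 208.6 = 156 kips.
Bearing (1.5 l_c t F_u ≤ 3.0 d t F_u): upper limit = 3.0·0.625·0.3125·65 = 38.09 kips.
  Edge l_c = 1.375 − 0.6875/2 = 1.031 → r_n = 31.42 kips; interior l_c = 2 − 0.6875 = 1.312 → r_n = 38.09 kips.
  R_n,bearing = 1·31.42 + 4·38.09 = 183.8 kips → 0.75 × 183.8 = 138 kips.
Bearing governs: 138 kips.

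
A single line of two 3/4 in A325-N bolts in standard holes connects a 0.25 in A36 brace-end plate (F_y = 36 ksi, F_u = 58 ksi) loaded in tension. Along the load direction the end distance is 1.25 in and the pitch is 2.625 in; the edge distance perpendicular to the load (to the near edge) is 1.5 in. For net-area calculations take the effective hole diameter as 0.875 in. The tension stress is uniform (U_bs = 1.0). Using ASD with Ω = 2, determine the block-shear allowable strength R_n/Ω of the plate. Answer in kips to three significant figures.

Shear plane L_v = 1.25 + 1·2.625 = 3.875 in; A_gv = 3.875 × 0.25 = 0.9688 in².
A_nv = (3.875 − 1.5·0.875) × 0.25 = 0.6406 in².
A_nt = (1.5 − 0.5·0.875) × 0.25 = 0.2656 in².
0.6 F_u A_nv = 22.29 kips; 0.6 F_y A_gv = 20.92 kips → shear yielding governs the shear term.
R_n = 20.92 + 1.0 × 58 × 0.2656 = 36.33 kips.
Allowable strength R_n/Ω = 36.33 / 2 = 18.2 kips.

18.2 kips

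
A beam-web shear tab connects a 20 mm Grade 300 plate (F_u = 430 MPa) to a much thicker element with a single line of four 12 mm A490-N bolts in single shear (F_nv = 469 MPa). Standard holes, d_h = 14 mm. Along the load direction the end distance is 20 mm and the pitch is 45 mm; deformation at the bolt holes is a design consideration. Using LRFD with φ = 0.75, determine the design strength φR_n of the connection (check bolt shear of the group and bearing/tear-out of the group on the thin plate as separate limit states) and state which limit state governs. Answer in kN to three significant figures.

Bolt shear: A_b = π·12²/4 = 113.1 mm²; R_n = 469 × 113.1 × 4 × 1 / 1000 = 212.2 kN → 0.75 × 212.2 = 159 kN.
Bearing (1.2 l_c t F_u ≤ 2.4 d t F_u): upper limit = 2.4·12·20·430 / 1000 = 247.7 kN.
  Edge l_c = 20 − 14/2 = 13 → r_n = 134.2 kN; interior l_c = 45 − 14 = 31 → r_n = 247.7 kN.
  R_n,bearing = 1·134.2 + 3·247.7 = 877.2 kN → 0.75 × 877.2 = 658 kN.
Bolt shear governs: 159 kN.

159 kN (bolt shear governs)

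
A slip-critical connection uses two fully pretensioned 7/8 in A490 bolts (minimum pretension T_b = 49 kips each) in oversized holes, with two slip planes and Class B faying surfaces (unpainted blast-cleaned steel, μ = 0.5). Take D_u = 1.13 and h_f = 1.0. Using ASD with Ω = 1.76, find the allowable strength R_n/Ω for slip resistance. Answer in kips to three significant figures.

62.9 kips

R_n = μ · D_u · h_f · T_b · n_s · n_b = 0.5 × 1.13 × 1.0 × 49 × 2 × 2 = 110.7 kips.
Allowable strength R_n/Ω = 110.7 / 1.76 = 62.9 kips.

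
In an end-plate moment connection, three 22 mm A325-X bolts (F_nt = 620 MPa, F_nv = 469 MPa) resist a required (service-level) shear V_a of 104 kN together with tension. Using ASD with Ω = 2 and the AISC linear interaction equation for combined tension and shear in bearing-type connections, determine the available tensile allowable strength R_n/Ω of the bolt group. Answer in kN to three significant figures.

322 kN

A_b = π·22²/4 = 380.1 mm²; f_rv = 104 × 1000 / (3 × 380.1) = 91.2 MPa.
F'_nt = 1.3 F_nt − (Ω F_nt / F_nv) f_rv = 1.3·620 − (2·620/469)·91.2 = 564.9 MPa, capped at F_nt → F'_nt = 564.9 MPa.
R_n = F'_nt · A_b · n = 564.9 × 380.1 × 3 / 1000 = 644.2 kN.
Allowable strength R_n/Ω = 644.2 / 2 = 322 kN.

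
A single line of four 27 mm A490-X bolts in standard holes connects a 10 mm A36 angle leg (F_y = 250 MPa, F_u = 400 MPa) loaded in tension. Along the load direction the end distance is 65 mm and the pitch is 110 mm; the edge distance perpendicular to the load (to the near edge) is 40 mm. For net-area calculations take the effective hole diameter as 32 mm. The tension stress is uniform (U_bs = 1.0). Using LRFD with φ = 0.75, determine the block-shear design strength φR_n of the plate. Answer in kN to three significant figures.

Shear plane L_v = 65 + 3·110 = 395 mm; A_gv = 395 × 10 = 3950 mm².
A_nv = (395 − 3.5·32) × 10 = 2830 mm².
A_nt = (40 − 0.5·32) × 10 = 240 mm².
0.6 F_u A_nv = 679.2 kN; 0.6 F_y A_gv = 592.5 kN → shear yielding governs the shear term.
R_n = 592.5 + 1.0 × 400 × 240 / 1000 = 688.5 kN.
Design strength φR_n = 0.75 × 688.5 = 516 kN.

516 kN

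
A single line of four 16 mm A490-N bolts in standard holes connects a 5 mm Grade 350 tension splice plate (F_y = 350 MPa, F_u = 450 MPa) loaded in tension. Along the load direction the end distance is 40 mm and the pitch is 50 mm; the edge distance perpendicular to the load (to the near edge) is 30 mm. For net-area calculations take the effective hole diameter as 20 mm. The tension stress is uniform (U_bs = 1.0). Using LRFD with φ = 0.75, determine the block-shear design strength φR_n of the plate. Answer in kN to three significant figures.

Shear plane L_v = 40 + 3·50 = 190 mm; A_gv = 190 × 5 = 950 mm².
A_nv = (190 − 3.5·20) × 5 = 600 mm².
A_nt = (30 − 0.5·20) × 5 = 100 mm².
0.6 F_u A_nv = 162 kN; 0.6 F_y A_gv = 199.5 kN → shear rupture governs the shear term.
R_n = 162 + 1.0 × 450 × 100 / 1000 = 207 kN.
Design strength φR_n = 0.75 × 207 = 155 kN.

155 kN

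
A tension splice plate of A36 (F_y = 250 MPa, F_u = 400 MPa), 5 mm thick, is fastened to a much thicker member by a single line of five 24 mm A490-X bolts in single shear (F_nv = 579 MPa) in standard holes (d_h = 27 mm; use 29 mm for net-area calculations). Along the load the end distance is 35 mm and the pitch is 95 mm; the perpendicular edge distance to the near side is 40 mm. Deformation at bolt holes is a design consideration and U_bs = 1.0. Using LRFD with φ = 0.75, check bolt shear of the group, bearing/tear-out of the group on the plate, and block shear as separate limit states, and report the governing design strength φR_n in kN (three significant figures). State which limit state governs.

272 kN (block shear governs)

Bolt shear: A_b = π·24²/4 = 452.4 mm²; R_n = 579 × 452.4 × 5 × 1 / 1000 = 1310 kN → 0.75 × 1310 = 982 kN.
Bearing: edge l_c = 21.5, r_n = 51.6 kN; interior l_c = 68, r_n = 115.2 kN; R_n = 51.6 + 4·115.2 = 512.4 kN → 384 kN.
Block shear: A_gv = 2075, A_nv = 1422, A_nt = 127.5 mm²; R_n = min(0.6F_uA_nv, 0.6F_yA_gv) + U_bs·F_u·A_nt = 362.2 kN → 272 kN.
Block shear governs: 272 kN.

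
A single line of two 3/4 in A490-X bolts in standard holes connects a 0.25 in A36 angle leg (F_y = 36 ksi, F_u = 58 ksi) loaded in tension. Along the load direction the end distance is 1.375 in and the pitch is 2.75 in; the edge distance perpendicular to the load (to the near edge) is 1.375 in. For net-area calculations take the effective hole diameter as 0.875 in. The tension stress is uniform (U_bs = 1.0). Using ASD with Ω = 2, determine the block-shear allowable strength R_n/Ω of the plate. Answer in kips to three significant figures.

17.9 kips

Shear plane L_v = 1.375 + 1·2.75 = 4.125 in; A_gv = 4.125 × 0.25 = 1.031 in².
A_nv = (4.125 − 1.5·0.875) × 0.25 = 0.7031 in².
A_nt = (1.375 − 0.5·0.875) × 0.25 = 0.2344 in².
0.6 F_u A_nv = 24.47 kips; 0.6 F_y A_gv = 22.27 kips → shear yielding governs the shear term.
R_n = 22.27 + 1.0 × 58 × 0.2344 = 35.87 kips.
Allowable strength R_n/Ω = 35.87 / 2 = 17.9 kips.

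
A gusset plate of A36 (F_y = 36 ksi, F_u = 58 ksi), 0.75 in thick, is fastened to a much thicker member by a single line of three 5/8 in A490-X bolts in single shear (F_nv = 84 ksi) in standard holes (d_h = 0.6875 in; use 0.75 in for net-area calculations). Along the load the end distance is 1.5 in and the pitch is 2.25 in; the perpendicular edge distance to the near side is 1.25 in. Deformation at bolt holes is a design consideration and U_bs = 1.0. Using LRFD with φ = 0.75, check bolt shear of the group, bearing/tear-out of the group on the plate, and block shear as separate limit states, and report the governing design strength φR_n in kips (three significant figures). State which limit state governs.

58 kips (bolt shear governs)

Bolt shear: A_b = π·0.625²/4 = 0.3068 in²; R_n = 84 × 0.3068 × 3 × 1 = 77.31 kips → 0.75 × 77.31 = 58 kips.
Bearing: edge l_c = 1.156, r_n = 60.36 kips; interior l_c = 1.562, r_n = 65.25 kips; R_n = 60.36 + 2·65.25 = 190.9 kips → 143 kips.
Block shear: A_gv = 4.5, A_nv = 3.094, A_nt = 0.6562 in²; R_n = min(0.6F_uA_nv, 0.6F_yA_gv) + U_bs·F_u·A_nt = 135.3 kips → 101 kips.
Bolt shear governs: 58 kips.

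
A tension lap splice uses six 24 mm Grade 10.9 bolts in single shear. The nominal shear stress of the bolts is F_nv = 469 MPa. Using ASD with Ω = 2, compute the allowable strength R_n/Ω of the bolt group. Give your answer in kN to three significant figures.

A_b = π × 24² / 4 = 452.4 mm².
R_n = F_nv · A_b · n · n_s = 469 × 452.4 × 6 × 1 / 1000 = 1273 kN.
Allowable strength R_n/Ω = 1273 / 2 = 637 kN.

637 kN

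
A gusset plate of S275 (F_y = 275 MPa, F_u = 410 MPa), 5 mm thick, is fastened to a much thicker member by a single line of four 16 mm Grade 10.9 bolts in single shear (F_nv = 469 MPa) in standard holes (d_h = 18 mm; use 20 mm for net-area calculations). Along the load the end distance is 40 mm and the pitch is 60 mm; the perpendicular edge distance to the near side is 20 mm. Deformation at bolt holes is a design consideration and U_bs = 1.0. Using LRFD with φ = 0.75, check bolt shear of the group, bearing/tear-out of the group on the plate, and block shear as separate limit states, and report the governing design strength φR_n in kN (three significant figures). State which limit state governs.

152 kN (block shear governs)

Bolt shear: A_b = π·16²/4 = 201.1 mm²; R_n = 469 × 201.1 × 4 × 1 / 1000 = 377.2 kN → 0.75 × 377.2 = 283 kN.
Bearing: edge l_c = 31, r_n = 76.26 kN; interior l_c = 42, r_n = 78.72 kN; R_n = 76.26 + 3·78.72 = 312.4 kN → 234 kN.
Block shear: A_gv = 1100, A_nv = 750, A_nt = 50 mm²; R_n = min(0.6F_uA_nv, 0.6F_yA_gv) + U_bs·F_u·A_nt = 202 kN → 152 kN.
Block shear governs: 152 kN.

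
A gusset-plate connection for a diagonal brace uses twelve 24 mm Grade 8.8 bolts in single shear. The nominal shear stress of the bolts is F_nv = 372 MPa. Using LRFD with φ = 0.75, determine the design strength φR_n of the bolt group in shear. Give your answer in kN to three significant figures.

A_b = π × 24² / 4 = 452.4 mm².
R_n = F_nv · A_b · n · n_s = 372 × 452.4 × 12 × 1 / 1000 = 2019 kN.
Design strength φR_n = 0.75 × 2019 = 1510 kN.

1510 kN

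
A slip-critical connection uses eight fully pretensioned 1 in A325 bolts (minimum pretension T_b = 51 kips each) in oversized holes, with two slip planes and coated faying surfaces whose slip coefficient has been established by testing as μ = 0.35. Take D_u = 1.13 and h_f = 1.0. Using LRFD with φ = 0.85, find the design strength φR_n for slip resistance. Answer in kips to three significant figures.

274 kips

R_n = μ · D_u · h_f · T_b · n_s · n_b = 0.35 × 1.13 × 1.0 × 51 × 2 × 8 = 322.7 kips.
Design strength φR_n = 0.85 × 322.7 = 274 kips.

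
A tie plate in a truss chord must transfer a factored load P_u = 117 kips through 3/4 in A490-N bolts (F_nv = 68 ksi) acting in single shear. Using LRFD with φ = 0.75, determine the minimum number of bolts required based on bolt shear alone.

6 bolts

A_b = π·0.75²/4 = 0.4418 in².
Per-bolt design strength φR_n = 0.75 × 68 × 0.4418 × 1 = 22.53 kips.
n ≥ 117 / 22.53 = 5.193 → use 6 bolts.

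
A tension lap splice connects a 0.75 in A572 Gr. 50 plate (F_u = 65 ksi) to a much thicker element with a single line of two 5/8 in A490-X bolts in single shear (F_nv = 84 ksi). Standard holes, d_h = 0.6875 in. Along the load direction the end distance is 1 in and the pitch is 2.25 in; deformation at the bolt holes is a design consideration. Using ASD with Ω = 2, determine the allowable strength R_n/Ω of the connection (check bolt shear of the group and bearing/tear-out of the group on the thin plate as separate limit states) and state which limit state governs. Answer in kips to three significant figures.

Bolt shear: A_b = π·0.625²/4 = 0.3068 in²; R_n = 84 × 0.3068 × 2 × 1 = 51.54 kips → 51.54 / 2 = 25.8 kips.
Bearing (1.2 l_c t F_u ≤ 2.4 d t F_u): upper limit = 2.4·0.625·0.75·65 = 73.12 kips.
  Edge l_c = 1 − 0.6875/2 = 0.6562 → r_n = 38.39 kips; interior l_c = 2.25 − 0.6875 = 1.562 → r_n = 73.12 kips.
  R_n,bearing = 1·38.39 + 1·73.12 = 111.5 kips → 111.5 / 2 = 55.8 kips.
Bolt shear governs: 25.8 kips.

25.8 kips (bolt shear governs)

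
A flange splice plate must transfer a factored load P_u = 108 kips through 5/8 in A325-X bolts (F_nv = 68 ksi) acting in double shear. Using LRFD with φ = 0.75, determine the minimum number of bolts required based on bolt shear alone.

4 bolts

A_b = π·0.625²/4 = 0.3068 in².
Per-bolt design strength φR_n = 0.75 × 68 × 0.3068 × 2 = 31.29 kips.
n ≥ 108 / 31.29 = 3.451 → use 4 bolts.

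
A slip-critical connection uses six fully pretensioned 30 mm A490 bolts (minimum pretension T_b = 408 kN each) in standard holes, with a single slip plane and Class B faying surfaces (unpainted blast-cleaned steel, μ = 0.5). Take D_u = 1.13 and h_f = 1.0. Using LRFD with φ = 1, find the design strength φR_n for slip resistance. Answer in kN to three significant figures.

1380 kN

R_n = μ · D_u · h_f · T_b · n_s · n_b = 0.5 × 1.13 × 1.0 × 408 × 1 × 6 = 1383 kN.
Design strength φR_n = 1 × 1383 = 1380 kN.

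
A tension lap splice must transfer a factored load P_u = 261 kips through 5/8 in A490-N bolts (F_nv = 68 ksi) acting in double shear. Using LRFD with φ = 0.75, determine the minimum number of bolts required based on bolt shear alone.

A_b = π·0.625²/4 = 0.3068 in².
Per-bolt design strength φR_n = 0.75 × 68 × 0.3068 × 2 = 31.29 kips.
n ≥ 261 / 31.29 = 8.34 → use 9 bolts.

9 bolts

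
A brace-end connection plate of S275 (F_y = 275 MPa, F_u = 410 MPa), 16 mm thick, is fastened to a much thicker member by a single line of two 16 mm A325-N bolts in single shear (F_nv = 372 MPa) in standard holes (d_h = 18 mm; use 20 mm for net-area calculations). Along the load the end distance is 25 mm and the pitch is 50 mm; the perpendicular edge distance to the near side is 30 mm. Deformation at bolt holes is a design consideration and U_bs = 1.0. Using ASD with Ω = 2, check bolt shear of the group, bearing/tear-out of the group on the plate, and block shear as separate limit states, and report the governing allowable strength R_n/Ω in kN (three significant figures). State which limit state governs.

Bolt shear: A_b = π·16²/4 = 201.1 mm²; R_n = 372 × 201.1 × 2 × 1 / 1000 = 149.6 kN → 149.6 / 2 = 74.8 kN.
Bearing: edge l_c = 16, r_n = 126 kN; interior l_c = 32, r_n = 251.9 kN; R_n = 126 + 1·251.9 = 377.9 kN → 189 kN.
Block shear: A_gv = 1200, A_nv = 720, A_nt = 320 mm²; R_n = min(0.6F_uA_nv, 0.6F_yA_gv) + U_bs·F_u·A_nt = 308.3 kN → 154 kN.
Bolt shear governs: 74.8 kN.

74.8 kN (bolt shear governs)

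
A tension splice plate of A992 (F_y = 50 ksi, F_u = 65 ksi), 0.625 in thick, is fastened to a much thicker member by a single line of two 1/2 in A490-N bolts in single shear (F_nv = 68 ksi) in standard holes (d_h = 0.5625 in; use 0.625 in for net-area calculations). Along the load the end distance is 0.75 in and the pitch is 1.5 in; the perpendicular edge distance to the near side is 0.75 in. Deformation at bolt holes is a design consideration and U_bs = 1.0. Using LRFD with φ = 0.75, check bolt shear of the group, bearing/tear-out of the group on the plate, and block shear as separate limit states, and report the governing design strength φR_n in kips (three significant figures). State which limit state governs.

Bolt shear: A_b = π·0.5²/4 = 0.1963 in²; R_n = 68 × 0.1963 × 2 × 1 = 26.7 kips → 0.75 × 26.7 = 20 kips.
Bearing: edge l_c = 0.4688, r_n = 22.85 kips; interior l_c = 0.9375, r_n = 45.7 kips; R_n = 22.85 + 1·45.7 = 68.55 kips → 51.4 kips.
Block shear: A_gv = 1.406, A_nv = 0.8203, A_nt = 0.2734 in²; R_n = min(0.6F_uA_nv, 0.6F_yA_gv) + U_bs·F_u·A_nt = 49.77 kips → 37.3 kips.
Bolt shear governs: 20 kips.

20 kips (bolt shear governs)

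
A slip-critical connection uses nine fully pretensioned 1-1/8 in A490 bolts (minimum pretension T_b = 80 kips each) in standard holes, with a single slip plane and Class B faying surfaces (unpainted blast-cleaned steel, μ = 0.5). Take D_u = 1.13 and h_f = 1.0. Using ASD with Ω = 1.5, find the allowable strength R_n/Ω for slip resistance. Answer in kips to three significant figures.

R_n = μ · D_u · h_f · T_b · n_s · n_b = 0.5 × 1.13 × 1.0 × 80 × 1 × 9 = 406.8 kips.
Allowable strength R_n/Ω = 406.8 / 1.5 = 271 kips.

271 kips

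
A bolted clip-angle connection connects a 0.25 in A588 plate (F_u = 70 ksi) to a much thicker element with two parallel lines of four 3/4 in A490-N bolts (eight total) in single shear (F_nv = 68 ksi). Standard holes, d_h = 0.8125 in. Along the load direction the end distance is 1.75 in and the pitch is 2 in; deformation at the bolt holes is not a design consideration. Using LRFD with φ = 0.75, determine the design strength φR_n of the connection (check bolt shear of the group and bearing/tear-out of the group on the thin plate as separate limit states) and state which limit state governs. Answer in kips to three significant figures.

180 kips (bolt shear governs)

Bolt shear: A_b = π·0.75²/4 = 0.4418 in²; R_n = 68 × 0.4418 × 8 × 1 = 240.3 kips → 0.75 × 240.3 = 180 kips.
Bearing (1.5 l_c t F_u ≤ 3.0 d t F_u): upper limit = 3.0·0.75·0.25·70 = 39.38 kips.
  Edge l_c = 1.75 − 0.8125/2 = 1.344 → r_n = 35.27 kips; interior l_c = 2 − 0.8125 = 1.188 → r_n = 31.17 kips.
  R_n,bearing = 2·35.27 + 6·31.17 = 257.6 kips → 0.75 × 257.6 = 193 kips.
Bolt shear governs: 180 kips.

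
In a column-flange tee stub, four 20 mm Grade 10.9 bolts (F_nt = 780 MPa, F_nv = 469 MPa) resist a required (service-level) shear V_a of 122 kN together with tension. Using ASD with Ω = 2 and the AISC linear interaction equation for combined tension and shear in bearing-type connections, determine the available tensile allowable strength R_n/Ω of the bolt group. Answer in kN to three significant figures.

434 kN

A_b = π·20²/4 = 314.2 mm²; f_rv = 122 × 1000 / (4 × 314.2) = 97.08 MPa.
F'_nt = 1.3 F_nt − (Ω F_nt / F_nv) f_rv = 1.3·780 − (2·780/469)·97.08 = 691.1 MPa, capped at F_nt → F'_nt = 691.1 MPa.
R_n = F'_nt · A_b · n = 691.1 × 314.2 × 4 / 1000 = 868.4 kN.
Allowable strength R_n/Ω = 868.4 / 2 = 434 kN.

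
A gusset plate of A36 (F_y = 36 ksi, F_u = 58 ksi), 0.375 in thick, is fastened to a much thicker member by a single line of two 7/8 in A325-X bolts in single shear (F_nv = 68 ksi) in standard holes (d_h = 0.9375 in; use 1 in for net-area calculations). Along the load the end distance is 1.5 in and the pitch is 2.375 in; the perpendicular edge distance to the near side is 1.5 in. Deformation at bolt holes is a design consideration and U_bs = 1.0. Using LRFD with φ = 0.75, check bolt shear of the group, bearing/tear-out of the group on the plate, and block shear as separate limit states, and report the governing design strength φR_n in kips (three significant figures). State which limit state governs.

39.6 kips (block shear governs)

Bolt shear: A_b = π·0.875²/4 = 0.6013 in²; R_n = 68 × 0.6013 × 2 × 1 = 81.78 kips → 0.75 × 81.78 = 61.3 kips.
Bearing: edge l_c = 1.031, r_n = 26.92 kips; interior l_c = 1.438, r_n = 37.52 kips; R_n = 26.92 + 1·37.52 = 64.43 kips → 48.3 kips.
Block shear: A_gv = 1.453, A_nv = 0.8906, A_nt = 0.375 in²; R_n = min(0.6F_uA_nv, 0.6F_yA_gv) + U_bs·F_u·A_nt = 52.74 kips → 39.6 kips.
Block shear governs: 39.6 kips.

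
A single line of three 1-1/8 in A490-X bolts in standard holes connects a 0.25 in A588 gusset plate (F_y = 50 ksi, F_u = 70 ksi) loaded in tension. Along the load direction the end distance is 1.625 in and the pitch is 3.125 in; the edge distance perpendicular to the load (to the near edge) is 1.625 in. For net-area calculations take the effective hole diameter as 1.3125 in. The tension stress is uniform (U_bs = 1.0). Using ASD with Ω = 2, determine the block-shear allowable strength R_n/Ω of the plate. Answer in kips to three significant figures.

Shear plane L_v = 1.625 + 2·3.125 = 7.875 in; A_gv = 7.875 × 0.25 = 1.969 in².
A_nv = (7.875 − 2.5·1.3125) × 0.25 = 1.148 in².
A_nt = (1.625 − 0.5·1.3125) × 0.25 = 0.2422 in².
0.6 F_u A_nv = 48.23 kips; 0.6 F_y A_gv = 59.06 kips → shear rupture governs the shear term.
R_n = 48.23 + 1.0 × 70 × 0.2422 = 65.19 kips.
Allowable strength R_n/Ω = 65.19 / 2 = 32.6 kips.

32.6 kips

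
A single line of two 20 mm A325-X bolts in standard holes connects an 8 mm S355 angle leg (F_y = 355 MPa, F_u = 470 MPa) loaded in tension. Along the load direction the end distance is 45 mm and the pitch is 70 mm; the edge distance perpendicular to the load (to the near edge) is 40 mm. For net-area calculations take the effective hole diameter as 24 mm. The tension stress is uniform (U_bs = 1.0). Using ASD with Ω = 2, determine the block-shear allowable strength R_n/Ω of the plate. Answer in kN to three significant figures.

142 kN

Shear plane L_v = 45 + 1·70 = 115 mm; A_gv = 115 × 8 = 920 mm².
A_nv = (115 − 1.5·24) × 8 = 632 mm².
A_nt = (40 − 0.5·24) × 8 = 224 mm².
0.6 F_u A_nv = 178.2 kN; 0.6 F_y A_gv = 196 kN → shear rupture governs the shear term.
R_n = 178.2 + 1.0 × 470 × 224 / 1000 = 283.5 kN.
Allowable strength R_n/Ω = 283.5 / 2 = 142 kN.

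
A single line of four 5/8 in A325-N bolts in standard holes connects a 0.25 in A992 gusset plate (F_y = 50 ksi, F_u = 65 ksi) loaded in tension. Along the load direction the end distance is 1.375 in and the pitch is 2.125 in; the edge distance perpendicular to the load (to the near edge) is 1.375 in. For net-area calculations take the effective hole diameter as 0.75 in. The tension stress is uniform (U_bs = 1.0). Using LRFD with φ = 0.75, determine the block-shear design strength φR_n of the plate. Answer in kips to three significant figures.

Shear plane L_v = 1.375 + 3·2.125 = 7.75 in; A_gv = 7.75 × 0.25 = 1.938 in².
A_nv = (7.75 − 3.5·0.75) × 0.25 = 1.281 in².
A_nt = (1.375 − 0.5·0.75) × 0.25 = 0.25 in².
0.6 F_u A_nv = 49.97 kips; 0.6 F_y A_gv = 58.12 kips → shear rupture governs the shear term.
R_n = 49.97 + 1.0 × 65 × 0.25 = 66.22 kips.
Design strength φR_n = 0.75 × 66.22 = 49.7 kips.

49.7 kips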